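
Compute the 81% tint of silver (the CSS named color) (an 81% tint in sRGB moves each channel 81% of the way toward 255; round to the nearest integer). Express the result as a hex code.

CSS silver is rgb(192, 192, 192).
An 81% tint moves each channel 81% toward 255:
  R: 192 + 0.81×(255−192) = 192 + 51.03 = 243.03 → 243
  G: 192 + 51.03 = 243.03 → 243
  B: 192 + 0.81×(255−192) = 192 + 51.03 = 243.03 → 243
rgb(243, 243, 243) = #f3f3f3.

#f3f3f3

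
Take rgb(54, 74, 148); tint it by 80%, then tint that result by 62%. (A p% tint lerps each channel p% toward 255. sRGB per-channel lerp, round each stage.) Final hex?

Per channel, c → c + 0.8(255 − c):
  R: 54 + 160.8 = 214.8 → 215
  G: 74 + 144.8 = 218.8 → 219
  B: 148 + 85.6 = 233.6 → 234
After the tint: rgb(215, 219, 234) = #D7DBEA.
Lerp each channel 62% toward 255:
  R: 215 + 0.62×(255−215) = 215 + 24.8 = 239.8 → 240
  G: 219 + 22.32 = 241.32 → 241
  B: 234 + 0.62×(255−234) = 234 + 13.02 = 247.02 → 247
rgb(240, 241, 247) = #F0F1F7.

#F0F1F7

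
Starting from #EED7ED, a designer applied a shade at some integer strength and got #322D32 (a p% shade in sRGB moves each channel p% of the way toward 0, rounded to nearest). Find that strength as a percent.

79%

#EED7ED is rgb(238, 215, 237); #322D32 is rgb(50, 45, 50).
On the R channel (widest range): 50 ≈ 238 + (p/100)(0 − 238), so p ≈ 100×(50 − 238)/(0 − 238) = -18800/-238 = 78.99.
p = 79 reproduces all three channels after rounding.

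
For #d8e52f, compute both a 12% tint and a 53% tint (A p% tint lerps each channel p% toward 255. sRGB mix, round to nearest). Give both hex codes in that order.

#d8e52f is rgb(216, 229, 47).
12% tint:
  R: 216 + 0.12×(255−216) = 216 + 4.68 = 220.68 → 221
  G: 229 + 0.12×(255−229) = 229 + 3.12 = 232.12 → 232
  B: 47 + 24.96 = 71.96 → 72
  → #dde848
53% tint:
  R: 216 + 0.53×(255−216) = 216 + 20.67 = 236.67 → 237
  G: 229 + 13.78 = 242.78 → 243
  B: 47 + 110.24 = 157.24 → 157
  → #edf39d

#dde848, #edf39d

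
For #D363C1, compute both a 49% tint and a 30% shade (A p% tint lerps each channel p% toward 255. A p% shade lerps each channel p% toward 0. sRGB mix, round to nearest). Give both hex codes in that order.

#D363C1 is rgb(211, 99, 193).
49% tint:
  R: 211 + 0.49×(255−211) = 211 + 21.56 = 232.56 → 233
  G: 99 + 76.44 = 175.44 → 175
  B: 193 + 0.49×(255−193) = 193 + 30.38 = 223.38 → 223
  → #E9AFDF
30% shade:
  R: 211 + 0.3×(0−211) = 211 − 63.3 = 147.7 → 148
  G: 99 − 29.7 = 69.3 → 69
  B: 193 − 57.9 = 135.1 → 135
  → #944587

#E9AFDF, #944587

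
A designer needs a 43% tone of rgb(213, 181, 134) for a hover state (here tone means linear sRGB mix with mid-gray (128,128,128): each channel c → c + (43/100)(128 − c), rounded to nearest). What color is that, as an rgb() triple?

rgb(176, 158, 131)

Lerp each channel 43% toward 128:
  R: 213 + 0.43×(128−213) = 213 − 36.55 = 176.45 → 176
  G: 181 − 22.79 = 158.21 → 158
  B: 134 + 0.43×(128−134) = 134 − 2.58 = 131.42 → 131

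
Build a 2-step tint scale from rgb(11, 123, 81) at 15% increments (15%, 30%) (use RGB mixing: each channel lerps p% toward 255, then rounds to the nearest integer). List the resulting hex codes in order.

15%: (11 + 36.6 = 47.6→48, 123 + 19.8 = 142.8→143, 81 + 26.1 = 107.1→107) → #308f6b
30%: (11 + 73.2 = 84.2→84, 123 + 39.6 = 162.6→163, 81 + 52.2 = 133.2→133) → #54a385

#308f6b, #54a385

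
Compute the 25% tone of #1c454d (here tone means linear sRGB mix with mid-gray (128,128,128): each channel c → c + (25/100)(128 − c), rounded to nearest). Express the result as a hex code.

#1c454d is rgb(28, 69, 77).
Per channel, c → c + 0.25(128 − c):
  R: 28 + 0.25×(128−28) = 28 + 25 = 53 → 53
  G: 69 + 0.25×(128−69) = 69 + 14.75 = 83.75 → 84
  B: 77 + 0.25×(128−77) = 77 + 12.75 = 89.75 → 90
rgb(53, 84, 90) = #35545a.

#35545a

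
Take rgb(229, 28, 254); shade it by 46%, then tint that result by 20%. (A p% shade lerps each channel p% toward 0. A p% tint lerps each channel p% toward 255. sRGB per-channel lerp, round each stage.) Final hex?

#963fa1

Lerp each channel 46% toward 0:
  R: 229 − 105.34 = 123.66 → 124
  G: 28 − 12.88 = 15.12 → 15
  B: 254 + 0.46×(0−254) = 254 − 116.84 = 137.16 → 137
After the shade: rgb(124, 15, 137) = #7c0f89.
A 20% tint moves each channel 20% toward 255:
  R: 124 + 0.2×(255−124) = 124 + 26.2 = 150.2 → 150
  G: 15 + 48 = 63 → 63
  B: 137 + 23.6 = 160.6 → 161
rgb(150, 63, 161) = #963fa1.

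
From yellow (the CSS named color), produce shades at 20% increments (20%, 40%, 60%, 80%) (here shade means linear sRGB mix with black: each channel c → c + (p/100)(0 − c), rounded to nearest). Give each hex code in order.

#cccc00, #999900, #666600, #333300

CSS yellow is rgb(255, 255, 0).
20%: (255 − 51 = 204→204, 255 − 51 = 204→204, 0→0) → #cccc00
40%: (255 − 102 = 153→153, 255 − 102 = 153→153, 0→0) → #999900
60%: (255 − 153 = 102→102, 255 − 153 = 102→102, 0→0) → #666600
80%: (255 − 204 = 51→51, 255 − 204 = 51→51, 0→0) → #333300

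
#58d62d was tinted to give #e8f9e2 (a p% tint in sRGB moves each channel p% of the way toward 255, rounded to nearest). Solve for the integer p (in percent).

86%

#58d62d is rgb(88, 214, 45); #e8f9e2 is rgb(232, 249, 226).
On the B channel (widest range): 226 ≈ 45 + (p/100)(255 − 45), so p ≈ 100×(226 − 45)/(255 − 45) = 18100/210 = 86.19.
p = 86 reproduces all three channels after rounding.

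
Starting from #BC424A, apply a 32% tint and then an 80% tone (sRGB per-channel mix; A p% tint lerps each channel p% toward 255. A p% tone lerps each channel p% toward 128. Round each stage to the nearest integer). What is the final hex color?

#BC424A is rgb(188, 66, 74).
A 32% tint moves each channel 32% toward 255:
  R: 188 + 21.44 = 209.44 → 209
  G: 66 + 60.48 = 126.48 → 126
  B: 74 + 57.92 = 131.92 → 132
After the tint: rgb(209, 126, 132) = #D17E84.
Per channel, c → c + 0.8(128 − c):
  R: 209 + 0.8×(128−209) = 209 − 64.8 = 144.2 → 144
  G: 126 + 0.8×(128−126) = 126 + 1.6 = 127.6 → 128
  B: 132 − 3.2 = 128.8 → 129
rgb(144, 128, 129) = #908081.

#908081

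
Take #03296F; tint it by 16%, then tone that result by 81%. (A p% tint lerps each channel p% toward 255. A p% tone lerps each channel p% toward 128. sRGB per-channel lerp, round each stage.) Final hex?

#03296F is rgb(3, 41, 111).
Lerp each channel 16% toward 255:
  R: 3 + 40.32 = 43.32 → 43
  G: 41 + 34.24 = 75.24 → 75
  B: 111 + 23.04 = 134.04 → 134
After the tint: rgb(43, 75, 134) = #2B4B86.
Per channel, c → c + 0.81(128 − c):
  R: 43 + 68.85 = 111.85 → 112
  G: 75 + 0.81×(128−75) = 75 + 42.93 = 117.93 → 118
  B: 134 − 4.86 = 129.14 → 129
rgb(112, 118, 129) = #707681.

#707681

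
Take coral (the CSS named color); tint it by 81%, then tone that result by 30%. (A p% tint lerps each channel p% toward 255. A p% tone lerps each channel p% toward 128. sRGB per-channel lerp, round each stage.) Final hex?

#D9C8C2

CSS coral is rgb(255, 127, 80).
An 81% tint moves each channel 81% toward 255:
  R: 255 + 0 = 255 → 255
  G: 127 + 0.81×(255−127) = 127 + 103.68 = 230.68 → 231
  B: 80 + 0.81×(255−80) = 80 + 141.75 = 221.75 → 222
After the tint: rgb(255, 231, 222) = #FFE7DE.
Lerp each channel 30% toward 128:
  R: 255 − 38.1 = 216.9 → 217
  G: 231 + 0.3×(128−231) = 231 − 30.9 = 200.1 → 200
  B: 222 + 0.3×(128−222) = 222 − 28.2 = 193.8 → 194
rgb(217, 200, 194) = #D9C8C2.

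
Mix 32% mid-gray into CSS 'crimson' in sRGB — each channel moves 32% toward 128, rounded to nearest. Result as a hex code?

CSS crimson is rgb(220, 20, 60).
Lerp each channel 32% toward 128:
  R: 220 + 0.32×(128−220) = 220 − 29.44 = 190.56 → 191
  G: 20 + 0.32×(128−20) = 20 + 34.56 = 54.56 → 55
  B: 60 + 0.32×(128−60) = 60 + 21.76 = 81.76 → 82
rgb(191, 55, 82) = #BF3752.

#BF3752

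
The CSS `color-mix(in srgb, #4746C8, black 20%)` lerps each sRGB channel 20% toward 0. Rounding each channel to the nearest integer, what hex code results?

#3938A0

#4746C8 is rgb(71, 70, 200).
Lerp each channel 20% toward 0:
  R: 71 + 0.2×(0−71) = 71 − 14.2 = 56.8 → 57
  G: 70 − 14 = 56 → 56
  B: 200 − 40 = 160 → 160
rgb(57, 56, 160) = #3938A0.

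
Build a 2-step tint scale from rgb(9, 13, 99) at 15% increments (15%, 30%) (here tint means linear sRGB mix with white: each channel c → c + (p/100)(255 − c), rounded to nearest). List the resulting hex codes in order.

#2e317a, #535692

15%: (9 + 36.9 = 45.9→46, 13 + 36.3 = 49.3→49, 99 + 23.4 = 122.4→122) → #2e317a
30%: (9 + 73.8 = 82.8→83, 13 + 72.6 = 85.6→86, 99 + 46.8 = 145.8→146) → #535692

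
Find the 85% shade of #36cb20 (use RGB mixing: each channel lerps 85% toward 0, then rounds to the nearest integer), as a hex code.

#081e05

#36cb20 is rgb(54, 203, 32).
An 85% shade moves each channel 85% toward 0:
  R: 54 + 0.85×(0−54) = 54 − 45.9 = 8.1 → 8
  G: 203 + 0.85×(0−203) = 203 − 172.55 = 30.45 → 30
  B: 32 + 0.85×(0−32) = 32 − 27.2 = 4.8 → 5
rgb(8, 30, 5) = #081e05.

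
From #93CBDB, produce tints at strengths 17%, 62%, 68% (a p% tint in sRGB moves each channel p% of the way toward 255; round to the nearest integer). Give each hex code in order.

#A5D4E1, #D6EBF1, #DCEEF3

#93CBDB is rgb(147, 203, 219).
17%: (147 + 18.36 = 165.36→165, 203 + 8.84 = 211.84→212, 219 + 6.12 = 225.12→225) → #A5D4E1
62%: (147 + 66.96 = 213.96→214, 203 + 32.24 = 235.24→235, 219 + 22.32 = 241.32→241) → #D6EBF1
68%: (147 + 73.44 = 220.44→220, 203 + 35.36 = 238.36→238, 219 + 24.48 = 243.48→243) → #DCEEF3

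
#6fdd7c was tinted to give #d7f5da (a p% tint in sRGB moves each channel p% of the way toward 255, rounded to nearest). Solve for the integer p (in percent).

#6fdd7c is rgb(111, 221, 124); #d7f5da is rgb(215, 245, 218).
On the R channel (widest range): 215 ≈ 111 + (p/100)(255 − 111), so p ≈ 100×(215 − 111)/(255 − 111) = 10400/144 = 72.22.
p = 72 reproduces all three channels after rounding.

72%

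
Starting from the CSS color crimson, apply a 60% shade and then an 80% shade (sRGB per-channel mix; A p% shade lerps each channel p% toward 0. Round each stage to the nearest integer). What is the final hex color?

#120205

CSS crimson is rgb(220, 20, 60).
Lerp each channel 60% toward 0:
  R: 220 + 0.6×(0−220) = 220 − 132 = 88 → 88
  G: 20 + 0.6×(0−20) = 20 − 12 = 8 → 8
  B: 60 − 36 = 24 → 24
After the shade: rgb(88, 8, 24) = #580818.
An 80% shade moves each channel 80% toward 0:
  R: 88 + 0.8×(0−88) = 88 − 70.4 = 17.6 → 18
  G: 8 − 6.4 = 1.6 → 2
  B: 24 + 0.8×(0−24) = 24 − 19.2 = 4.8 → 5
rgb(18, 2, 5) = #120205.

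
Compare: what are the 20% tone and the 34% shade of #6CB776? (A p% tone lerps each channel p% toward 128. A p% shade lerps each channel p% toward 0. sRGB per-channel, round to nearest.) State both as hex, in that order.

#70AC78, #47794E

#6CB776 is rgb(108, 183, 118).
20% tone:
  R: 108 + 0.2×(128−108) = 108 + 4 = 112 → 112
  G: 183 + 0.2×(128−183) = 183 − 11 = 172 → 172
  B: 118 + 0.2×(128−118) = 118 + 2 = 120 → 120
  → #70AC78
34% shade:
  R: 108 + 0.34×(0−108) = 108 − 36.72 = 71.28 → 71
  G: 183 + 0.34×(0−183) = 183 − 62.22 = 120.78 → 121
  B: 118 + 0.34×(0−118) = 118 − 40.12 = 77.88 → 78
  → #47794E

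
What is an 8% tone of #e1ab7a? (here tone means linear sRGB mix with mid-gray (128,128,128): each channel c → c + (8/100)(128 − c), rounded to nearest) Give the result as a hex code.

#d9a87a

#e1ab7a is rgb(225, 171, 122).
Lerp each channel 8% toward 128:
  R: 225 + 0.08×(128−225) = 225 − 7.76 = 217.24 → 217
  G: 171 − 3.44 = 167.56 → 168
  B: 122 + 0.08×(128−122) = 122 + 0.48 = 122.48 → 122
rgb(217, 168, 122) = #d9a87a.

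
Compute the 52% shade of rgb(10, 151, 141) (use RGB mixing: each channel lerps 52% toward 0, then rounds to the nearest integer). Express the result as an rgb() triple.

A 52% shade moves each channel 52% toward 0:
  R: 10 + 0.52×(0−10) = 10 − 5.2 = 4.8 → 5
  G: 151 − 78.52 = 72.48 → 72
  B: 141 + 0.52×(0−141) = 141 − 73.32 = 67.68 → 68

rgb(5, 72, 68)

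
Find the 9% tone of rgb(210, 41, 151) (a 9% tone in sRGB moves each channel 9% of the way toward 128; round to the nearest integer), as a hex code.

#cb3195

Lerp each channel 9% toward 128:
  R: 210 − 7.38 = 202.62 → 203
  G: 41 + 7.83 = 48.83 → 49
  B: 151 + 0.09×(128−151) = 151 − 2.07 = 148.93 → 149
rgb(203, 49, 149) = #cb3195.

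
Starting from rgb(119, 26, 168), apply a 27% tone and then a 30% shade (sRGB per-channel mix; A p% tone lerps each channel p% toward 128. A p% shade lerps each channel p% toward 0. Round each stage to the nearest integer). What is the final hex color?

A 27% tone moves each channel 27% toward 128:
  R: 119 + 0.27×(128−119) = 119 + 2.43 = 121.43 → 121
  G: 26 + 0.27×(128−26) = 26 + 27.54 = 53.54 → 54
  B: 168 + 0.27×(128−168) = 168 − 10.8 = 157.2 → 157
After the tone: rgb(121, 54, 157) = #79369d.
A 30% shade moves each channel 30% toward 0:
  R: 121 + 0.3×(0−121) = 121 − 36.3 = 84.7 → 85
  G: 54 + 0.3×(0−54) = 54 − 16.2 = 37.8 → 38
  B: 157 − 47.1 = 109.9 → 110
rgb(85, 38, 110) = #55266e.

#55266e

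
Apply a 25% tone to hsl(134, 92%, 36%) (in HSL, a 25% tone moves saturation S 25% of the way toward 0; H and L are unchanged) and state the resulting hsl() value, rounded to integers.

hsl(134, 69%, 36%)

S moves 25% from 92 toward 0: 92 − 23 = 69 → 69.
H and L are unchanged.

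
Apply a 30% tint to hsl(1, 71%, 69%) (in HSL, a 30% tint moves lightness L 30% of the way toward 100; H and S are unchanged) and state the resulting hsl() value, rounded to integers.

L moves 30% from 69 toward 100: 69 + 9.3 = 78.3 → 78.
H and S are unchanged.

hsl(1, 71%, 78%)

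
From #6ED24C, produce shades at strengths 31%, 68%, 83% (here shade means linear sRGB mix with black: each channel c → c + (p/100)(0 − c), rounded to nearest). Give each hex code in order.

#4C9134, #234318, #13240D

#6ED24C is rgb(110, 210, 76).
31%: (110 − 34.1 = 75.9→76, 210 − 65.1 = 144.9→145, 76 − 23.56 = 52.44→52) → #4C9134
68%: (110 − 74.8 = 35.2→35, 210 − 142.8 = 67.2→67, 76 − 51.68 = 24.32→24) → #234318
83%: (110 − 91.3 = 18.7→19, 210 − 174.3 = 35.7→36, 76 − 63.08 = 12.92→13) → #13240D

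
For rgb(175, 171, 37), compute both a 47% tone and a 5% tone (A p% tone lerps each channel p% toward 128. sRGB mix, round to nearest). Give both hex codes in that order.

47% tone:
  R: 175 + 0.47×(128−175) = 175 − 22.09 = 152.91 → 153
  G: 171 + 0.47×(128−171) = 171 − 20.21 = 150.79 → 151
  B: 37 + 0.47×(128−37) = 37 + 42.77 = 79.77 → 80
  → #999750
5% tone:
  R: 175 + 0.05×(128−175) = 175 − 2.35 = 172.65 → 173
  G: 171 − 2.15 = 168.85 → 169
  B: 37 + 4.55 = 41.55 → 42
  → #ADA92A

#999750, #ADA92A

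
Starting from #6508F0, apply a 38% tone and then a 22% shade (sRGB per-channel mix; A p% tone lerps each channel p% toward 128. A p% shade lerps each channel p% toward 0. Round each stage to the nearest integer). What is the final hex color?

#572A9A

#6508F0 is rgb(101, 8, 240).
Lerp each channel 38% toward 128:
  R: 101 + 0.38×(128−101) = 101 + 10.26 = 111.26 → 111
  G: 8 + 45.6 = 53.6 → 54
  B: 240 − 42.56 = 197.44 → 197
After the tone: rgb(111, 54, 197) = #6F36C5.
Lerp each channel 22% toward 0:
  R: 111 − 24.42 = 86.58 → 87
  G: 54 − 11.88 = 42.12 → 42
  B: 197 + 0.22×(0−197) = 197 − 43.34 = 153.66 → 154
rgb(87, 42, 154) = #572A9A.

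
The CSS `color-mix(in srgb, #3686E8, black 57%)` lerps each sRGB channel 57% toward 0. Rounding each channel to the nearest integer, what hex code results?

#3686E8 is rgb(54, 134, 232).
Per channel, c → c + 0.57(0 − c):
  R: 54 − 30.78 = 23.22 → 23
  G: 134 − 76.38 = 57.62 → 58
  B: 232 + 0.57×(0−232) = 232 − 132.24 = 99.76 → 100
rgb(23, 58, 100) = #173A64.

#173A64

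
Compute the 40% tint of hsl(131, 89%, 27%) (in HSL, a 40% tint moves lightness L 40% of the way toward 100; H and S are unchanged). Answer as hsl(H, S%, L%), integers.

L moves 40% from 27 toward 100: 27 + 29.2 = 56.2 → 56.
H and S are unchanged.

hsl(131, 89%, 56%)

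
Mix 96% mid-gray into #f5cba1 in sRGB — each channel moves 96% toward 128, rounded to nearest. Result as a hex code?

#f5cba1 is rgb(245, 203, 161).
A 96% tone moves each channel 96% toward 128:
  R: 245 − 112.32 = 132.68 → 133
  G: 203 − 72 = 131 → 131
  B: 161 − 31.68 = 129.32 → 129
rgb(133, 131, 129) = #858381.

#858381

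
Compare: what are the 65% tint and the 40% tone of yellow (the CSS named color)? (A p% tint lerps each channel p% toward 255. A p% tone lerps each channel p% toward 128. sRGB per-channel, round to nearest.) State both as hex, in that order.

CSS yellow is rgb(255, 255, 0).
65% tint:
  R: 255 + 0 = 255 → 255
  G: 255 + 0.65×(255−255) = 255 + 0 = 255 → 255
  B: 0 + 165.75 = 165.75 → 166
  → #ffffa6
40% tone:
  R: 255 + 0.4×(128−255) = 255 − 50.8 = 204.2 → 204
  G: 255 + 0.4×(128−255) = 255 − 50.8 = 204.2 → 204
  B: 0 + 51.2 = 51.2 → 51
  → #cccc33

#ffffa6, #cccc33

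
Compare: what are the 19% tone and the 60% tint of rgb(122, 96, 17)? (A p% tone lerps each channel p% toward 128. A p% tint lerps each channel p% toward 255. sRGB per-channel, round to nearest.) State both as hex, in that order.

19% tone:
  R: 122 + 1.14 = 123.14 → 123
  G: 96 + 6.08 = 102.08 → 102
  B: 17 + 0.19×(128−17) = 17 + 21.09 = 38.09 → 38
  → #7B6626
60% tint:
  R: 122 + 0.6×(255−122) = 122 + 79.8 = 201.8 → 202
  G: 96 + 0.6×(255−96) = 96 + 95.4 = 191.4 → 191
  B: 17 + 142.8 = 159.8 → 160
  → #CABFA0

#7B6626, #CABFA0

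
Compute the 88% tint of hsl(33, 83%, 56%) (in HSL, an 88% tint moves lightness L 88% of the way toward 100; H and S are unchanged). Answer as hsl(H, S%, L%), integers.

hsl(33, 83%, 95%)

L moves 88% from 56 toward 100: 56 + 38.72 = 94.72 → 95.
H and S are unchanged.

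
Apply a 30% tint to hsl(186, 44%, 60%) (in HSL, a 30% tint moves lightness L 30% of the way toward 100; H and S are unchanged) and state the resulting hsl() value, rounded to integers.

L moves 30% from 60 toward 100: 60 + 12 = 72 → 72.
H and S are unchanged.

hsl(186, 44%, 72%)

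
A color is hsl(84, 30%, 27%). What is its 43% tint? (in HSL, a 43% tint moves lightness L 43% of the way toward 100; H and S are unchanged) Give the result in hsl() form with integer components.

hsl(84, 30%, 58%)

L moves 43% from 27 toward 100: 27 + 31.39 = 58.39 → 58.
H and S are unchanged.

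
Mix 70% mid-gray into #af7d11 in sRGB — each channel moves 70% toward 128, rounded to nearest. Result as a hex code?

#af7d11 is rgb(175, 125, 17).
A 70% tone moves each channel 70% toward 128:
  R: 175 + 0.7×(128−175) = 175 − 32.9 = 142.1 → 142
  G: 125 + 0.7×(128−125) = 125 + 2.1 = 127.1 → 127
  B: 17 + 77.7 = 94.7 → 95
rgb(142, 127, 95) = #8e7f5f.

#8e7f5f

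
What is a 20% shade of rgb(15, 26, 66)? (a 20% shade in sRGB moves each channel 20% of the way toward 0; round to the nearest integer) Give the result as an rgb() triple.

rgb(12, 21, 53)

A 20% shade moves each channel 20% toward 0:
  R: 15 − 3 = 12 → 12
  G: 26 − 5.2 = 20.8 → 21
  B: 66 + 0.2×(0−66) = 66 − 13.2 = 52.8 → 53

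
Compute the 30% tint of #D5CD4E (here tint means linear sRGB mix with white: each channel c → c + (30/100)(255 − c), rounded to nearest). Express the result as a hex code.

#D5CD4E is rgb(213, 205, 78).
A 30% tint moves each channel 30% toward 255:
  R: 213 + 12.6 = 225.6 → 226
  G: 205 + 0.3×(255−205) = 205 + 15 = 220 → 220
  B: 78 + 0.3×(255−78) = 78 + 53.1 = 131.1 → 131
rgb(226, 220, 131) = #E2DC83.

#E2DC83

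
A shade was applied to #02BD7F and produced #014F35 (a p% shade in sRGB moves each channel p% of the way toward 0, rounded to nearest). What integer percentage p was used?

#02BD7F is rgb(2, 189, 127); #014F35 is rgb(1, 79, 53).
On the G channel (widest range): 79 ≈ 189 + (p/100)(0 − 189), so p ≈ 100×(79 − 189)/(0 − 189) = -11000/-189 = 58.20.
p = 58 reproduces all three channels after rounding.

58%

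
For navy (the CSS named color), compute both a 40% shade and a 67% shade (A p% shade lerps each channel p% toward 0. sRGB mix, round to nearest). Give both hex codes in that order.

CSS navy is rgb(0, 0, 128).
40% shade:
  R: 0 + 0 = 0 → 0
  G: 0 + 0 = 0 → 0
  B: 128 + 0.4×(0−128) = 128 − 51.2 = 76.8 → 77
  → #00004D
67% shade:
  R: 0 + 0.67×(0−0) = 0 + 0 = 0 → 0
  G: 0 + 0 = 0 → 0
  B: 128 + 0.67×(0−128) = 128 − 85.76 = 42.24 → 42
  → #00002A

#00004D, #00002A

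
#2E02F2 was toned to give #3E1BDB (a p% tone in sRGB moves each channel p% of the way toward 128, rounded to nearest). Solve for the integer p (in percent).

#2E02F2 is rgb(46, 2, 242); #3E1BDB is rgb(62, 27, 219).
On the G channel (widest range): 27 ≈ 2 + (p/100)(128 − 2), so p ≈ 100×(27 − 2)/(128 − 2) = 2500/126 = 19.84.
p = 20 reproduces all three channels after rounding.

20%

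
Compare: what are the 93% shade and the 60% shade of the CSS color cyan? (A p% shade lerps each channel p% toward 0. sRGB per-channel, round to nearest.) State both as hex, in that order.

CSS cyan is rgb(0, 255, 255).
93% shade:
  R: 0 + 0 = 0 → 0
  G: 255 + 0.93×(0−255) = 255 − 237.15 = 17.85 → 18
  B: 255 − 237.15 = 17.85 → 18
  → #001212
60% shade:
  R: 0 + 0.6×(0−0) = 0 + 0 = 0 → 0
  G: 255 − 153 = 102 → 102
  B: 255 + 0.6×(0−255) = 255 − 153 = 102 → 102
  → #006666

#001212, #006666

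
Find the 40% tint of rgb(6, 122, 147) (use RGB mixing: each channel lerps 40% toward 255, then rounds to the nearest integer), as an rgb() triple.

rgb(106, 175, 190)

Per channel, c → c + 0.4(255 − c):
  R: 6 + 0.4×(255−6) = 6 + 99.6 = 105.6 → 106
  G: 122 + 0.4×(255−122) = 122 + 53.2 = 175.2 → 175
  B: 147 + 43.2 = 190.2 → 190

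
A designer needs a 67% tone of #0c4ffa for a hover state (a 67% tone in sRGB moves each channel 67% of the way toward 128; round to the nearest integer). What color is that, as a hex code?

#5a70a8

#0c4ffa is rgb(12, 79, 250).
Per channel, c → c + 0.67(128 − c):
  R: 12 + 0.67×(128−12) = 12 + 77.72 = 89.72 → 90
  G: 79 + 0.67×(128−79) = 79 + 32.83 = 111.83 → 112
  B: 250 − 81.74 = 168.26 → 168
rgb(90, 112, 168) = #5a70a8.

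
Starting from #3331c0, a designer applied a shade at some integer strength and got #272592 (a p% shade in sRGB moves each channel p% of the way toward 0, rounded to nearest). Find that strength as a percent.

#3331c0 is rgb(51, 49, 192); #272592 is rgb(39, 37, 146).
On the B channel (widest range): 146 ≈ 192 + (p/100)(0 − 192), so p ≈ 100×(146 − 192)/(0 − 192) = -4600/-192 = 23.96.
p = 24 reproduces all three channels after rounding.

24%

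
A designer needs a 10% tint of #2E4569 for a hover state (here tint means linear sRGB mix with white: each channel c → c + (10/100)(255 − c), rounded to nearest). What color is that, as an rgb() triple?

#2E4569 is rgb(46, 69, 105).
Per channel, c → c + 0.1(255 − c):
  R: 46 + 20.9 = 66.9 → 67
  G: 69 + 0.1×(255−69) = 69 + 18.6 = 87.6 → 88
  B: 105 + 15 = 120 → 120

rgb(67, 88, 120)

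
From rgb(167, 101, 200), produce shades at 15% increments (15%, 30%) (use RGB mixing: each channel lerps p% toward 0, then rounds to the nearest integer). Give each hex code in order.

15%: (167 − 25.05 = 141.95→142, 101 − 15.15 = 85.85→86, 200 − 30 = 170→170) → #8E56AA
30%: (167 − 50.1 = 116.9→117, 101 − 30.3 = 70.7→71, 200 − 60 = 140→140) → #75478C

#8E56AA, #75478C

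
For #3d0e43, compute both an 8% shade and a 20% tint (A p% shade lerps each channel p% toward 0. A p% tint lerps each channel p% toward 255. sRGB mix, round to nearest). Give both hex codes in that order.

#3d0e43 is rgb(61, 14, 67).
8% shade:
  R: 61 − 4.88 = 56.12 → 56
  G: 14 − 1.12 = 12.88 → 13
  B: 67 − 5.36 = 61.64 → 62
  → #380d3e
20% tint:
  R: 61 + 0.2×(255−61) = 61 + 38.8 = 99.8 → 100
  G: 14 + 0.2×(255−14) = 14 + 48.2 = 62.2 → 62
  B: 67 + 0.2×(255−67) = 67 + 37.6 = 104.6 → 105
  → #643e69

#380d3e, #643e69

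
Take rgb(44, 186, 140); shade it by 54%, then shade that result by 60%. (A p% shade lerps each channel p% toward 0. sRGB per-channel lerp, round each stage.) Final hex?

A 54% shade moves each channel 54% toward 0:
  R: 44 + 0.54×(0−44) = 44 − 23.76 = 20.24 → 20
  G: 186 + 0.54×(0−186) = 186 − 100.44 = 85.56 → 86
  B: 140 + 0.54×(0−140) = 140 − 75.6 = 64.4 → 64
After the shade: rgb(20, 86, 64) = #145640.
Per channel, c → c + 0.6(0 − c):
  R: 20 + 0.6×(0−20) = 20 − 12 = 8 → 8
  G: 86 + 0.6×(0−86) = 86 − 51.6 = 34.4 → 34
  B: 64 + 0.6×(0−64) = 64 − 38.4 = 25.6 → 26
rgb(8, 34, 26) = #08221a.

#08221a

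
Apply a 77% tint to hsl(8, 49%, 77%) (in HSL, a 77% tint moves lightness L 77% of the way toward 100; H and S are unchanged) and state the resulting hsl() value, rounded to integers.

hsl(8, 49%, 95%)

L moves 77% from 77 toward 100: 77 + 17.71 = 94.71 → 95.
H and S are unchanged.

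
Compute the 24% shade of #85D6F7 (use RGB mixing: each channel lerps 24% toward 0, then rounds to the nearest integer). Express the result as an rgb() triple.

rgb(101, 163, 188)

#85D6F7 is rgb(133, 214, 247).
Lerp each channel 24% toward 0:
  R: 133 + 0.24×(0−133) = 133 − 31.92 = 101.08 → 101
  G: 214 + 0.24×(0−214) = 214 − 51.36 = 162.64 → 163
  B: 247 − 59.28 = 187.72 → 188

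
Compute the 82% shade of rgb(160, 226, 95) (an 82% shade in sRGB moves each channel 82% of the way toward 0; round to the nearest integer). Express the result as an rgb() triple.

rgb(29, 41, 17)

Lerp each channel 82% toward 0:
  R: 160 + 0.82×(0−160) = 160 − 131.2 = 28.8 → 29
  G: 226 − 185.32 = 40.68 → 41
  B: 95 − 77.9 = 17.1 → 17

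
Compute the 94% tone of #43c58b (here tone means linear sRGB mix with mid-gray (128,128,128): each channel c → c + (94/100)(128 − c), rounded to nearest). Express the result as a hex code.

#43c58b is rgb(67, 197, 139).
A 94% tone moves each channel 94% toward 128:
  R: 67 + 57.34 = 124.34 → 124
  G: 197 − 64.86 = 132.14 → 132
  B: 139 + 0.94×(128−139) = 139 − 10.34 = 128.66 → 129
rgb(124, 132, 129) = #7c8481.

#7c8481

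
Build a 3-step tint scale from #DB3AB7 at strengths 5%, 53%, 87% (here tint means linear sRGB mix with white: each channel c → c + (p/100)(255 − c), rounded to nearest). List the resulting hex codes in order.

#DD44BB, #EEA2DD, #FAE5F6

#DB3AB7 is rgb(219, 58, 183).
5%: (219 + 1.8 = 220.8→221, 58 + 9.85 = 67.85→68, 183 + 3.6 = 186.6→187) → #DD44BB
53%: (219 + 19.08 = 238.08→238, 58 + 104.41 = 162.41→162, 183 + 38.16 = 221.16→221) → #EEA2DD
87%: (219 + 31.32 = 250.32→250, 58 + 171.39 = 229.39→229, 183 + 62.64 = 245.64→246) → #FAE5F6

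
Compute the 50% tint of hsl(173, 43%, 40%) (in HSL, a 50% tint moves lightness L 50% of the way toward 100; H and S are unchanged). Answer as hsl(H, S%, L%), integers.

L moves 50% from 40 toward 100: 40 + 30 = 70 → 70.
H and S are unchanged.

hsl(173, 43%, 70%)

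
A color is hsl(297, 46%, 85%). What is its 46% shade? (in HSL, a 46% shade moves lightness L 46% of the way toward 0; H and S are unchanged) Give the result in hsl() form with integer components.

hsl(297, 46%, 46%)

L moves 46% from 85 toward 0: 85 − 39.1 = 45.9 → 46.
H and S are unchanged.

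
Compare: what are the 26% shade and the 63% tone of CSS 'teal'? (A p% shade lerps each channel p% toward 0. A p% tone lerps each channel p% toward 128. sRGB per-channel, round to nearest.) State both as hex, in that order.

CSS teal is rgb(0, 128, 128).
26% shade:
  R: 0 + 0 = 0 → 0
  G: 128 + 0.26×(0−128) = 128 − 33.28 = 94.72 → 95
  B: 128 + 0.26×(0−128) = 128 − 33.28 = 94.72 → 95
  → #005F5F
63% tone:
  R: 0 + 0.63×(128−0) = 0 + 80.64 = 80.64 → 81
  G: 128 + 0 = 128 → 128
  B: 128 + 0.63×(128−128) = 128 + 0 = 128 → 128
  → #518080

#005F5F, #518080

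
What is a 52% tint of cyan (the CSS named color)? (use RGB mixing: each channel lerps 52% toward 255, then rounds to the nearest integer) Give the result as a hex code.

#85FFFF

CSS cyan is rgb(0, 255, 255).
Lerp each channel 52% toward 255:
  R: 0 + 132.6 = 132.6 → 133
  G: 255 + 0 = 255 → 255
  B: 255 + 0 = 255 → 255
rgb(133, 255, 255) = #85FFFF.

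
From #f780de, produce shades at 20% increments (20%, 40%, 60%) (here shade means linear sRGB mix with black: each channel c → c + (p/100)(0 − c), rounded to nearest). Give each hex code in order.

#f780de is rgb(247, 128, 222).
20%: (247 − 49.4 = 197.6→198, 128 − 25.6 = 102.4→102, 222 − 44.4 = 177.6→178) → #c666b2
40%: (247 − 98.8 = 148.2→148, 128 − 51.2 = 76.8→77, 222 − 88.8 = 133.2→133) → #944d85
60%: (247 − 148.2 = 98.8→99, 128 − 76.8 = 51.2→51, 222 − 133.2 = 88.8→89) → #633359

#c666b2, #944d85, #633359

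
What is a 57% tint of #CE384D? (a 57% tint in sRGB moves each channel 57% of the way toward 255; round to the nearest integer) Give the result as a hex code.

#EAA9B2

#CE384D is rgb(206, 56, 77).
Lerp each channel 57% toward 255:
  R: 206 + 27.93 = 233.93 → 234
  G: 56 + 0.57×(255−56) = 56 + 113.43 = 169.43 → 169
  B: 77 + 0.57×(255−77) = 77 + 101.46 = 178.46 → 178
rgb(234, 169, 178) = #EAA9B2.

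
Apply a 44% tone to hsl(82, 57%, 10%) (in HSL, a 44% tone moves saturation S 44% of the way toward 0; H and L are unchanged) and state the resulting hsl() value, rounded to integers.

S moves 44% from 57 toward 0: 57 − 25.08 = 31.92 → 32.
H and L are unchanged.

hsl(82, 32%, 10%)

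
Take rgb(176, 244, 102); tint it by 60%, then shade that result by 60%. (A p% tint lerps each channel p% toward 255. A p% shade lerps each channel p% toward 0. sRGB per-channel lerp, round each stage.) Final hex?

Per channel, c → c + 0.6(255 − c):
  R: 176 + 47.4 = 223.4 → 223
  G: 244 + 0.6×(255−244) = 244 + 6.6 = 250.6 → 251
  B: 102 + 0.6×(255−102) = 102 + 91.8 = 193.8 → 194
After the tint: rgb(223, 251, 194) = #DFFBC2.
Lerp each channel 60% toward 0:
  R: 223 − 133.8 = 89.2 → 89
  G: 251 + 0.6×(0−251) = 251 − 150.6 = 100.4 → 100
  B: 194 + 0.6×(0−194) = 194 − 116.4 = 77.6 → 78
rgb(89, 100, 78) = #59644E.

#59644E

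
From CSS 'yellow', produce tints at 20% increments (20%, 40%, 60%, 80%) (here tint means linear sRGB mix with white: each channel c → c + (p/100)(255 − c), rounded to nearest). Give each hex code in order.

CSS yellow is rgb(255, 255, 0).
20%: (255→255, 255→255, 0 + 51 = 51→51) → #FFFF33
40%: (255→255, 255→255, 0 + 102 = 102→102) → #FFFF66
60%: (255→255, 255→255, 0 + 153 = 153→153) → #FFFF99
80%: (255→255, 255→255, 0 + 204 = 204→204) → #FFFFCC

#FFFF33, #FFFF66, #FFFF99, #FFFFCC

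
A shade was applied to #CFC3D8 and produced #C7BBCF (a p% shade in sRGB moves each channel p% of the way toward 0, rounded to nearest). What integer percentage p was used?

4%

#CFC3D8 is rgb(207, 195, 216); #C7BBCF is rgb(199, 187, 207).
On the B channel (widest range): 207 ≈ 216 + (p/100)(0 − 216), so p ≈ 100×(207 − 216)/(0 − 216) = -900/-216 = 4.17.
p = 4 reproduces all three channels after rounding.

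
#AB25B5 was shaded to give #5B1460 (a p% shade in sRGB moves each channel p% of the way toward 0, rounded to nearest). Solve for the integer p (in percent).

#AB25B5 is rgb(171, 37, 181); #5B1460 is rgb(91, 20, 96).
On the B channel (widest range): 96 ≈ 181 + (p/100)(0 − 181), so p ≈ 100×(96 − 181)/(0 − 181) = -8500/-181 = 46.96.
p = 47 reproduces all three channels after rounding.

47%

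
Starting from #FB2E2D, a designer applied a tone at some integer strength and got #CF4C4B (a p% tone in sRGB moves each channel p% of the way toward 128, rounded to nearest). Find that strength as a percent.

36%

#FB2E2D is rgb(251, 46, 45); #CF4C4B is rgb(207, 76, 75).
On the R channel (widest range): 207 ≈ 251 + (p/100)(128 − 251), so p ≈ 100×(207 − 251)/(128 − 251) = -4400/-123 = 35.77.
p = 36 reproduces all three channels after rounding.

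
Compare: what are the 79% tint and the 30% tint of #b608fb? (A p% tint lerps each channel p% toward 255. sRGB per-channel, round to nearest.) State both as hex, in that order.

#f0cbfe, #cc52fc

#b608fb is rgb(182, 8, 251).
79% tint:
  R: 182 + 57.67 = 239.67 → 240
  G: 8 + 195.13 = 203.13 → 203
  B: 251 + 3.16 = 254.16 → 254
  → #f0cbfe
30% tint:
  R: 182 + 21.9 = 203.9 → 204
  G: 8 + 74.1 = 82.1 → 82
  B: 251 + 1.2 = 252.2 → 252
  → #cc52fc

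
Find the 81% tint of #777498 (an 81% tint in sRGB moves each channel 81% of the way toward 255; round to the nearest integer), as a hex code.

#777498 is rgb(119, 116, 152).
An 81% tint moves each channel 81% toward 255:
  R: 119 + 0.81×(255−119) = 119 + 110.16 = 229.16 → 229
  G: 116 + 0.81×(255−116) = 116 + 112.59 = 228.59 → 229
  B: 152 + 0.81×(255−152) = 152 + 83.43 = 235.43 → 235
rgb(229, 229, 235) = #e5e5eb.

#e5e5eb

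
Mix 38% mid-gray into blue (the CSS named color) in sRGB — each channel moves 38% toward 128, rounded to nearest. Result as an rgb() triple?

CSS blue is rgb(0, 0, 255).
Lerp each channel 38% toward 128:
  R: 0 + 48.64 = 48.64 → 49
  G: 0 + 48.64 = 48.64 → 49
  B: 255 − 48.26 = 206.74 → 207

rgb(49, 49, 207)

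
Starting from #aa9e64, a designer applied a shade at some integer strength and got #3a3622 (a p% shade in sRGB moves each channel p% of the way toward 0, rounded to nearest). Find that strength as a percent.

66%

#aa9e64 is rgb(170, 158, 100); #3a3622 is rgb(58, 54, 34).
On the R channel (widest range): 58 ≈ 170 + (p/100)(0 − 170), so p ≈ 100×(58 − 170)/(0 − 170) = -11200/-170 = 65.88.
p = 66 reproduces all three channels after rounding.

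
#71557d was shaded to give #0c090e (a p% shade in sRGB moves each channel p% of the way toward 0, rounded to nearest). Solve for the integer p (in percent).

#71557d is rgb(113, 85, 125); #0c090e is rgb(12, 9, 14).
On the B channel (widest range): 14 ≈ 125 + (p/100)(0 − 125), so p ≈ 100×(14 − 125)/(0 − 125) = -11100/-125 = 88.80.
p = 89 reproduces all three channels after rounding.

89%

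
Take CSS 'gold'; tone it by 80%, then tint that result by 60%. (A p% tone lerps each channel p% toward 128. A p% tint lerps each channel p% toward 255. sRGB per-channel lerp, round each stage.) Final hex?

#d6d3c2

CSS gold is rgb(255, 215, 0).
An 80% tone moves each channel 80% toward 128:
  R: 255 − 101.6 = 153.4 → 153
  G: 215 − 69.6 = 145.4 → 145
  B: 0 + 102.4 = 102.4 → 102
After the tone: rgb(153, 145, 102) = #999166.
Lerp each channel 60% toward 255:
  R: 153 + 0.6×(255−153) = 153 + 61.2 = 214.2 → 214
  G: 145 + 0.6×(255−145) = 145 + 66 = 211 → 211
  B: 102 + 0.6×(255−102) = 102 + 91.8 = 193.8 → 194
rgb(214, 211, 194) = #d6d3c2.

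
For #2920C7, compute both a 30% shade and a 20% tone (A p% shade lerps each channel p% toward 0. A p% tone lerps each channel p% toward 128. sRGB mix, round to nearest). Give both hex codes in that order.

#1D168B, #3A33B9

#2920C7 is rgb(41, 32, 199).
30% shade:
  R: 41 − 12.3 = 28.7 → 29
  G: 32 − 9.6 = 22.4 → 22
  B: 199 − 59.7 = 139.3 → 139
  → #1D168B
20% tone:
  R: 41 + 17.4 = 58.4 → 58
  G: 32 + 0.2×(128−32) = 32 + 19.2 = 51.2 → 51
  B: 199 + 0.2×(128−199) = 199 − 14.2 = 184.8 → 185
  → #3A33B9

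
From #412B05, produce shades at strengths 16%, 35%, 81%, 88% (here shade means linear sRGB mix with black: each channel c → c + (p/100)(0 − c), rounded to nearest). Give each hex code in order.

#412B05 is rgb(65, 43, 5).
16%: (65 − 10.4 = 54.6→55, 43 − 6.88 = 36.12→36, 5 − 0.8 = 4.2→4) → #372404
35%: (65 − 22.75 = 42.25→42, 43 − 15.05 = 27.95→28, 5 − 1.75 = 3.25→3) → #2A1C03
81%: (65 − 52.65 = 12.35→12, 43 − 34.83 = 8.17→8, 5 − 4.05 = 0.95→1) → #0C0801
88%: (65 − 57.2 = 7.8→8, 43 − 37.84 = 5.16→5, 5 − 4.4 = 0.6→1) → #080501

#372404, #2A1C03, #0C0801, #080501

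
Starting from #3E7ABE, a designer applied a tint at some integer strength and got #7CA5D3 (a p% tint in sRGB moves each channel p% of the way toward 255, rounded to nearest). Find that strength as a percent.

#3E7ABE is rgb(62, 122, 190); #7CA5D3 is rgb(124, 165, 211).
On the R channel (widest range): 124 ≈ 62 + (p/100)(255 − 62), so p ≈ 100×(124 − 62)/(255 − 62) = 6200/193 = 32.12.
p = 32 reproduces all three channels after rounding.

32%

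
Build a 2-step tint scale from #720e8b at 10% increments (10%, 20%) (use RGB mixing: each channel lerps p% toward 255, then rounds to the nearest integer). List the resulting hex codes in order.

#802697, #8e3ea2

#720e8b is rgb(114, 14, 139).
10%: (114 + 14.1 = 128.1→128, 14 + 24.1 = 38.1→38, 139 + 11.6 = 150.6→151) → #802697
20%: (114 + 28.2 = 142.2→142, 14 + 48.2 = 62.2→62, 139 + 23.2 = 162.2→162) → #8e3ea2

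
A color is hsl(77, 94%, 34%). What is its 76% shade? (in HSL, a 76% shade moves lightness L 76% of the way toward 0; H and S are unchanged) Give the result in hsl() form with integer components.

hsl(77, 94%, 8%)

L moves 76% from 34 toward 0: 34 − 25.84 = 8.16 → 8.
H and S are unchanged.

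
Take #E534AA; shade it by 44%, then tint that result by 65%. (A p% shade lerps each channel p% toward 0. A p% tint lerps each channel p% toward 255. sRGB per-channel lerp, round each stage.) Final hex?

#D3B0C7

#E534AA is rgb(229, 52, 170).
Lerp each channel 44% toward 0:
  R: 229 + 0.44×(0−229) = 229 − 100.76 = 128.24 → 128
  G: 52 + 0.44×(0−52) = 52 − 22.88 = 29.12 → 29
  B: 170 − 74.8 = 95.2 → 95
After the shade: rgb(128, 29, 95) = #801D5F.
A 65% tint moves each channel 65% toward 255:
  R: 128 + 0.65×(255−128) = 128 + 82.55 = 210.55 → 211
  G: 29 + 0.65×(255−29) = 29 + 146.9 = 175.9 → 176
  B: 95 + 104 = 199 → 199
rgb(211, 176, 199) = #D3B0C7.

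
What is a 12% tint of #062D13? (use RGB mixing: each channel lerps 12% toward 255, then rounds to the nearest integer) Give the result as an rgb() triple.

#062D13 is rgb(6, 45, 19).
A 12% tint moves each channel 12% toward 255:
  R: 6 + 0.12×(255−6) = 6 + 29.88 = 35.88 → 36
  G: 45 + 25.2 = 70.2 → 70
  B: 19 + 28.32 = 47.32 → 47

rgb(36, 70, 47)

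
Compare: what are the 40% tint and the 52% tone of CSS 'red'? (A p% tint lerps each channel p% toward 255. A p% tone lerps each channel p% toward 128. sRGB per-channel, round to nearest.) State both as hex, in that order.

#ff6666, #bd4343

CSS red is rgb(255, 0, 0).
40% tint:
  R: 255 + 0 = 255 → 255
  G: 0 + 0.4×(255−0) = 0 + 102 = 102 → 102
  B: 0 + 0.4×(255−0) = 0 + 102 = 102 → 102
  → #ff6666
52% tone:
  R: 255 + 0.52×(128−255) = 255 − 66.04 = 188.96 → 189
  G: 0 + 66.56 = 66.56 → 67
  B: 0 + 66.56 = 66.56 → 67
  → #bd4343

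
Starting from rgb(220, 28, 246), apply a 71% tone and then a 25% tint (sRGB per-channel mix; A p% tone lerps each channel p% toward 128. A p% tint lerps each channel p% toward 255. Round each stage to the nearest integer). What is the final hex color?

Per channel, c → c + 0.71(128 − c):
  R: 220 + 0.71×(128−220) = 220 − 65.32 = 154.68 → 155
  G: 28 + 0.71×(128−28) = 28 + 71 = 99 → 99
  B: 246 + 0.71×(128−246) = 246 − 83.78 = 162.22 → 162
After the tone: rgb(155, 99, 162) = #9B63A2.
A 25% tint moves each channel 25% toward 255:
  R: 155 + 0.25×(255−155) = 155 + 25 = 180 → 180
  G: 99 + 39 = 138 → 138
  B: 162 + 0.25×(255−162) = 162 + 23.25 = 185.25 → 185
rgb(180, 138, 185) = #B48AB9.

#B48AB9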